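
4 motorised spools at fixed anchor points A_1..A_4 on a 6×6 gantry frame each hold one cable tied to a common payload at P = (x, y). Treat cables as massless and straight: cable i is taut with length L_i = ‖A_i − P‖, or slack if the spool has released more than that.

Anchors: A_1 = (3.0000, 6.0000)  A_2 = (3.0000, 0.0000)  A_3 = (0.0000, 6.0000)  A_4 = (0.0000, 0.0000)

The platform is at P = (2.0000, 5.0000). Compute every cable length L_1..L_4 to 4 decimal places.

(1.4142, 5.0990, 2.2361, 5.3852)

L_1: Δ = A_1−P = (1.0000, 1.0000) → ‖Δ‖ = √2.0000 = 1.4142
L_2: Δ = A_2−P = (1.0000, -5.0000) → ‖Δ‖ = √26.0000 = 5.0990
L_3: Δ = A_3−P = (-2.0000, 1.0000) → ‖Δ‖ = √5.0000 = 2.2361
L_4: Δ = A_4−P = (-2.0000, -5.0000) → ‖Δ‖ = √29.0000 = 5.3852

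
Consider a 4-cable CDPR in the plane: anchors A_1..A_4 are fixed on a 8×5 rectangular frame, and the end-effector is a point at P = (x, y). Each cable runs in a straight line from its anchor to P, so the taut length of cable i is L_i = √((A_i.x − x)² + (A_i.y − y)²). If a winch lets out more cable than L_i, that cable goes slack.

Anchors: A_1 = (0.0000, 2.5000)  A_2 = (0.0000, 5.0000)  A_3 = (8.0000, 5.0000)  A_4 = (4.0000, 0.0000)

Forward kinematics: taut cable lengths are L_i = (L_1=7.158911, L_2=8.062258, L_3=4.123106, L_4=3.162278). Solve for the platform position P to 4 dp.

(7.0000, 1.0000)

expand ‖A_i−P‖²=L_i² and subtract eq 1 (q_i ≔ ‖A_i‖²−L_i²)
q_1 = 0.0000+6.2500−51.2500 = -45.0000
eq1−eq2 → [0.0000  -5.0000]·P = -5.0000
eq1−eq3 → [-16.0000  -5.0000]·P = -117.0000
eq1−eq4 → [-8.0000  5.0000]·P = -51.0000
2×2 solve → P = (7.0000, 1.0000)
check cable 4: ‖A_4−P‖² = 10.0000 ≈ L_4² = 10.0000 ✓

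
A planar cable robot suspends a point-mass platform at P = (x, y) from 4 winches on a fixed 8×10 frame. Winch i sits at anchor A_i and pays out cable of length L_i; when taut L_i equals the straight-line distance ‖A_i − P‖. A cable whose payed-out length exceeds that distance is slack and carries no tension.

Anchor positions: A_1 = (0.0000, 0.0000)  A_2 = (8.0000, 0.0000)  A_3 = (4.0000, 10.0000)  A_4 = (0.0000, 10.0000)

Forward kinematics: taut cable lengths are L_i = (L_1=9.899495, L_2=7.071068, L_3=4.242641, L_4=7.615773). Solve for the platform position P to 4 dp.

circle eqns → linear via eq_j − eq_1; set q_j = A_j·A_j − L_j²
q_1 = 0.0000+0.0000−98.0000 = -98.0000
-16.0000·x + 0.0000·y = q_1−q_2 = -112.0000
-8.0000·x − 20.0000·y = q_1−q_3 = -196.0000
0.0000·x − 20.0000·y = q_1−q_4 = -140.0000
solve first two rows → x=7.0000, y=7.0000
check cable 4: ‖A_4−P‖² = 58.0000 ≈ L_4² = 58.0000 ✓

(7.0000, 7.0000)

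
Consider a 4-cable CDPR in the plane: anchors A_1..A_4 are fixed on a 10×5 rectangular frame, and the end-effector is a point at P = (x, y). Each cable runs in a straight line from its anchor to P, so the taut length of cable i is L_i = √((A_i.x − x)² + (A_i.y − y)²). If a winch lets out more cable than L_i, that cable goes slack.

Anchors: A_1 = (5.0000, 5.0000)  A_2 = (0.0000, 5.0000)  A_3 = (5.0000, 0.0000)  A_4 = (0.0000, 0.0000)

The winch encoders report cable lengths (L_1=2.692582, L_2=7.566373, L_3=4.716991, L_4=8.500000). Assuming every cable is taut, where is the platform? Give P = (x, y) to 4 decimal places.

(7.5000, 4.0000)

expand ‖A_i−P‖²=L_i² and subtract eq 1 (q_i ≔ ‖A_i‖²−L_i²)
q_1 = 25.0000+25.0000−7.2500 = 42.7500
eq1−eq2 → [10.0000  0.0000]·P = 75.0000
eq1−eq3 → [0.0000  10.0000]·P = 40.0000
eq1−eq4 → [10.0000  10.0000]·P = 115.0000
2×2 solve → P = (7.5000, 4.0000)
check cable 4: ‖A_4−P‖² = 72.2500 ≈ L_4² = 72.2500 ✓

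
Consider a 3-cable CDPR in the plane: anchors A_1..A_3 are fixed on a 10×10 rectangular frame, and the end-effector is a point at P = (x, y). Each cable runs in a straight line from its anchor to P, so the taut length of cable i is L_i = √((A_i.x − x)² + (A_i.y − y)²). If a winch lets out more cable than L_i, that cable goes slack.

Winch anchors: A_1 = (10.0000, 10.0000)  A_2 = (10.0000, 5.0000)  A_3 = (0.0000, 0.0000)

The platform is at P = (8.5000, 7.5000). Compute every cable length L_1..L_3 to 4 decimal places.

(2.9155, 2.9155, 11.3358)

L_1 = √((10.0000−8.5000)² + (10.0000−7.5000)²) = 2.9155
L_2 = √((10.0000−8.5000)² + (5.0000−7.5000)²) = 2.9155
L_3 = √((0.0000−8.5000)² + (0.0000−7.5000)²) = 11.3358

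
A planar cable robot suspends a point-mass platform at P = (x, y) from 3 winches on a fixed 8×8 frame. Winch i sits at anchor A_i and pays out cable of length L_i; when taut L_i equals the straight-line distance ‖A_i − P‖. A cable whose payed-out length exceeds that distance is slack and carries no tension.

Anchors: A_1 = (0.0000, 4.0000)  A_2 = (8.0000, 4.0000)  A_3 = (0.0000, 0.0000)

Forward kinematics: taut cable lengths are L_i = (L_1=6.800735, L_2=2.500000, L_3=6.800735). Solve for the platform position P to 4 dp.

each cable: (A_i−P)·(A_i−P) = L_i²; let c_i = ‖A_i‖²−L_i²
c_1 = 0.0000+16.0000−46.2500 = -30.2500
row 1: -16.0000x + 0.0000y = -104.0000  (c_2=73.7500)
row 2: 0.0000x + 8.0000y = 16.0000  (c_3=-46.2500)
Cramer on rows 1–2 → x = 6.5000, y = 2.0000

(6.5000, 2.0000)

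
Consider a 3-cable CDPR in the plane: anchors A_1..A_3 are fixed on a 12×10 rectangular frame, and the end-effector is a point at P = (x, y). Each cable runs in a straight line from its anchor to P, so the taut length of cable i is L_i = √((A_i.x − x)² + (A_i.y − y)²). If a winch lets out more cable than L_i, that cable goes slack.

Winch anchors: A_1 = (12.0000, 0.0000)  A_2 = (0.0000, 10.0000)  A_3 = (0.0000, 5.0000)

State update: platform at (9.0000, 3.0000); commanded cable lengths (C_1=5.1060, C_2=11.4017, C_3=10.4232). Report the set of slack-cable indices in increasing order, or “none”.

1, 3

i=1: geometric 4.2426 vs commanded 5.1060 ⇒ slack
i=2: geometric 11.4018 vs commanded 11.4017 ⇒ taut
i=3: geometric 9.2195 vs commanded 10.4232 ⇒ slack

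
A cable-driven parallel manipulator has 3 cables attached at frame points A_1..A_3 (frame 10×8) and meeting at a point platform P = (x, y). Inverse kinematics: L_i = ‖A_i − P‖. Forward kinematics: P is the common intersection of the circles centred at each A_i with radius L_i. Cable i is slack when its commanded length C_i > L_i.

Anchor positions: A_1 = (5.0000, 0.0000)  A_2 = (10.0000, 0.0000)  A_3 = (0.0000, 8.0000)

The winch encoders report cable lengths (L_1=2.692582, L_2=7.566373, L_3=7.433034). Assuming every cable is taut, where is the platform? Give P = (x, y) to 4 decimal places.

circle eqns → linear via eq_j − eq_1; set k_j = A_j·A_j − L_j²
k_1 = 25.0000+0.0000−7.2500 = 17.7500
-10.0000·x + 0.0000·y = k_1−k_2 = -25.0000
10.0000·x − 16.0000·y = k_1−k_3 = 9.0000
solve first two rows → x=2.5000, y=1.0000

(2.5000, 1.0000)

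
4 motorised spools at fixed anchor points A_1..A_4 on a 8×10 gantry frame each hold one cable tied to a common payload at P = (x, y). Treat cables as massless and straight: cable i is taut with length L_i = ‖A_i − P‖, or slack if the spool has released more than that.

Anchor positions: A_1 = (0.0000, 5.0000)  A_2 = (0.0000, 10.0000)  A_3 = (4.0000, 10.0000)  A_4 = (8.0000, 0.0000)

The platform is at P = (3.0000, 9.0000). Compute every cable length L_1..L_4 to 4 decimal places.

cable 1: Δx=-3.0000, Δy=-4.0000; L_1 = √(Δx²+Δy²) = 5.0000
cable 2: Δx=-3.0000, Δy=1.0000; L_2 = √(Δx²+Δy²) = 3.1623
cable 3: Δx=1.0000, Δy=1.0000; L_3 = √(Δx²+Δy²) = 1.4142
cable 4: Δx=5.0000, Δy=-9.0000; L_4 = √(Δx²+Δy²) = 10.2956

(5.0000, 3.1623, 1.4142, 10.2956)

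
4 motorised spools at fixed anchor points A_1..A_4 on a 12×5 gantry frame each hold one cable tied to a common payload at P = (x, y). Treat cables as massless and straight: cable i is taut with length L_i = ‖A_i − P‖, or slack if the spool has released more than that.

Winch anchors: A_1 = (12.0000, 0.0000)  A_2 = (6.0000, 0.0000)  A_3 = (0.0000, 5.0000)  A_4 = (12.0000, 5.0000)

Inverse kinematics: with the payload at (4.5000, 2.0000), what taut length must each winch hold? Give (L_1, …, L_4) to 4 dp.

(7.7621, 2.5000, 5.4083, 8.0777)

cable 1: Δx=7.5000, Δy=-2.0000; L_1 = √(Δx²+Δy²) = 7.7621
cable 2: Δx=1.5000, Δy=-2.0000; L_2 = √(Δx²+Δy²) = 2.5000
cable 3: Δx=-4.5000, Δy=3.0000; L_3 = √(Δx²+Δy²) = 5.4083
cable 4: Δx=7.5000, Δy=3.0000; L_4 = √(Δx²+Δy²) = 8.0777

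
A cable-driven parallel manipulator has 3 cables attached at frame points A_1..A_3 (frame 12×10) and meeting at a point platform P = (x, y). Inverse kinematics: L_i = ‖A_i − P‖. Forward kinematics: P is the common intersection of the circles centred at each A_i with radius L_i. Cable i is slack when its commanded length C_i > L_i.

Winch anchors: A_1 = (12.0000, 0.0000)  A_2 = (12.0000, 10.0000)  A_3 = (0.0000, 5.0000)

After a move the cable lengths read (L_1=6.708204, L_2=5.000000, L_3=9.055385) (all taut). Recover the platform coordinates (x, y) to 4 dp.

expand ‖A_i−P‖²=L_i² and subtract eq 1 (q_i ≔ ‖A_i‖²−L_i²)
q_1 = 144.0000+0.0000−45.0000 = 99.0000
eq1−eq2 → [0.0000  -20.0000]·P = -120.0000
eq1−eq3 → [24.0000  -10.0000]·P = 156.0000
2×2 solve → P = (9.0000, 6.0000)

(9.0000, 6.0000)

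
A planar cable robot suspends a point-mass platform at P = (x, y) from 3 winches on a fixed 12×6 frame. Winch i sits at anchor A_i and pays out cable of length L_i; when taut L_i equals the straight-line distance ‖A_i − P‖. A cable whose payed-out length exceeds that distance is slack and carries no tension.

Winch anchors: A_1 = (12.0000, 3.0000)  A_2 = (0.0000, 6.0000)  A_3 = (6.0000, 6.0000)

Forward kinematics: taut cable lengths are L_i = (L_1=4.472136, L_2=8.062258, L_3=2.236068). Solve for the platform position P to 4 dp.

circle eqns → linear via eq_j − eq_1; set k_j = A_j·A_j − L_j²
k_1 = 144.0000+9.0000−20.0000 = 133.0000
24.0000·x − 6.0000·y = k_1−k_2 = 162.0000
12.0000·x − 6.0000·y = k_1−k_3 = 66.0000
solve first two rows → x=8.0000, y=5.0000

(8.0000, 5.0000)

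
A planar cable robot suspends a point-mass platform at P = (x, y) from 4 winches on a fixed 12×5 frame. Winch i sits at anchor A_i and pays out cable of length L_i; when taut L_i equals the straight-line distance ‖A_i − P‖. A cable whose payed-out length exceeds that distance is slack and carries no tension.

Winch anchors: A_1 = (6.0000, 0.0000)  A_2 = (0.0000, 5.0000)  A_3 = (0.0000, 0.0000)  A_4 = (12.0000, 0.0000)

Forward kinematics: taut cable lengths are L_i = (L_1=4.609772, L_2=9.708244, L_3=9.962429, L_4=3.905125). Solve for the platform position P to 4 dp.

(9.5000, 3.0000)

circle eqns → linear via eq_j − eq_1; set c_j = A_j·A_j − L_j²
c_1 = 36.0000+0.0000−21.2500 = 14.7500
12.0000·x − 10.0000·y = c_1−c_2 = 84.0000
12.0000·x + 0.0000·y = c_1−c_3 = 114.0000
-12.0000·x + 0.0000·y = c_1−c_4 = -114.0000
solve first two rows → x=9.5000, y=3.0000
check cable 4: ‖A_4−P‖² = 15.2500 ≈ L_4² = 15.2500 ✓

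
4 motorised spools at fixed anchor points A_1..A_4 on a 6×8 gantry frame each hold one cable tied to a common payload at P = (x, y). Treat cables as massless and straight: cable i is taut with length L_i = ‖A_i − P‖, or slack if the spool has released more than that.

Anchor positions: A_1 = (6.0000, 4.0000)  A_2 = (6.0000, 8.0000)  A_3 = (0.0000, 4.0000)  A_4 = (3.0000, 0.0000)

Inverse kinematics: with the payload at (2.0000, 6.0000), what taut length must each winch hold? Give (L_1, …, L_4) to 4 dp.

(4.4721, 4.4721, 2.8284, 6.0828)

L_1: Δ = A_1−P = (4.0000, -2.0000) → ‖Δ‖ = √20.0000 = 4.4721
L_2: Δ = A_2−P = (4.0000, 2.0000) → ‖Δ‖ = √20.0000 = 4.4721
L_3: Δ = A_3−P = (-2.0000, -2.0000) → ‖Δ‖ = √8.0000 = 2.8284
L_4: Δ = A_4−P = (1.0000, -6.0000) → ‖Δ‖ = √37.0000 = 6.0828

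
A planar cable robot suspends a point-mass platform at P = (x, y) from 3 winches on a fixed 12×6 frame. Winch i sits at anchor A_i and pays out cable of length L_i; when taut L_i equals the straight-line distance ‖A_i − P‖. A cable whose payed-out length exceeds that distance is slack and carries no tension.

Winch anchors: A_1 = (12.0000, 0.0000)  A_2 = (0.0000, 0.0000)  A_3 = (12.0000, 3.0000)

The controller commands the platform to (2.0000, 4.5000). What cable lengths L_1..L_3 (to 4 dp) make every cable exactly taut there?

(10.9659, 4.9244, 10.1119)

L_1 = √((12.0000−2.0000)² + (0.0000−4.5000)²) = 10.9659
L_2 = √((0.0000−2.0000)² + (0.0000−4.5000)²) = 4.9244
L_3 = √((12.0000−2.0000)² + (3.0000−4.5000)²) = 10.1119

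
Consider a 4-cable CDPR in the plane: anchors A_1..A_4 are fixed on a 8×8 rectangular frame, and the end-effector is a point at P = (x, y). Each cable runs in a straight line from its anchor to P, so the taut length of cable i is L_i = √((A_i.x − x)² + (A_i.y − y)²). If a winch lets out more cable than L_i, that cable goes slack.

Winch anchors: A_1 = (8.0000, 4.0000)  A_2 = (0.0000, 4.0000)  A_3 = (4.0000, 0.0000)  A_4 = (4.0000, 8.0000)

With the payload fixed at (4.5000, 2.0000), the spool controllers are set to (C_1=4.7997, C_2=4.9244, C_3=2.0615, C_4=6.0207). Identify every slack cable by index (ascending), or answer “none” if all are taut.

1

i=1: geometric 4.0311 vs commanded 4.7997 ⇒ slack
i=2: geometric 4.9244 vs commanded 4.9244 ⇒ taut
i=3: geometric 2.0616 vs commanded 2.0615 ⇒ taut
i=4: geometric 6.0208 vs commanded 6.0207 ⇒ taut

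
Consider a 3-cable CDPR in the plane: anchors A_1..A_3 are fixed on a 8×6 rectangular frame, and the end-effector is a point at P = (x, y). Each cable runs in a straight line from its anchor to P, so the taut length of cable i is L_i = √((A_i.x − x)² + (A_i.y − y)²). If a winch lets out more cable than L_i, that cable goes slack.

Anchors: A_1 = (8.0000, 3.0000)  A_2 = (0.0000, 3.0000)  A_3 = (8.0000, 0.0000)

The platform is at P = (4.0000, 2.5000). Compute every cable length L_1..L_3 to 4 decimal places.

L_1 = √((8.0000−4.0000)² + (3.0000−2.5000)²) = 4.0311
L_2 = √((0.0000−4.0000)² + (3.0000−2.5000)²) = 4.0311
L_3 = √((8.0000−4.0000)² + (0.0000−2.5000)²) = 4.7170

(4.0311, 4.0311, 4.7170)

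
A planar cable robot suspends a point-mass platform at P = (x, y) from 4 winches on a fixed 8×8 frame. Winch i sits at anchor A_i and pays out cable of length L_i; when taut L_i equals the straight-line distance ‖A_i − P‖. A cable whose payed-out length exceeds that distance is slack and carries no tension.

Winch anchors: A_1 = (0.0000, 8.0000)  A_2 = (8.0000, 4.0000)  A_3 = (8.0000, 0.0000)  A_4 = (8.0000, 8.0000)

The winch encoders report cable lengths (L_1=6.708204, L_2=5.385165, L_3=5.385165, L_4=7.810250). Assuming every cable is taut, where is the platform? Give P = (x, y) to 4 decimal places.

expand ‖A_i−P‖²=L_i² and subtract eq 1 (q_i ≔ ‖A_i‖²−L_i²)
q_1 = 0.0000+64.0000−45.0000 = 19.0000
eq1−eq2 → [-16.0000  8.0000]·P = -32.0000
eq1−eq3 → [-16.0000  16.0000]·P = -16.0000
eq1−eq4 → [-16.0000  0.0000]·P = -48.0000
2×2 solve → P = (3.0000, 2.0000)
check cable 4: ‖A_4−P‖² = 61.0000 ≈ L_4² = 61.0000 ✓

(3.0000, 2.0000)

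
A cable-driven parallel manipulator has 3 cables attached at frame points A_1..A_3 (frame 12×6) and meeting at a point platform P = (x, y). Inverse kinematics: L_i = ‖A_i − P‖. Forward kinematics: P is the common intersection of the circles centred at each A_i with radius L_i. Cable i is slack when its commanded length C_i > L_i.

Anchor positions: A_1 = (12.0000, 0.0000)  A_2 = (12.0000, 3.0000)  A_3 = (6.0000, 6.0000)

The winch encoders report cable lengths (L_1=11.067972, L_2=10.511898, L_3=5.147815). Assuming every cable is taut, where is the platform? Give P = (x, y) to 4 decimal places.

expand ‖A_i−P‖²=L_i² and subtract eq 1 (q_i ≔ ‖A_i‖²−L_i²)
q_1 = 144.0000+0.0000−122.5000 = 21.5000
eq1−eq2 → [0.0000  -6.0000]·P = -21.0000
eq1−eq3 → [12.0000  -12.0000]·P = -24.0000
2×2 solve → P = (1.5000, 3.5000)

(1.5000, 3.5000)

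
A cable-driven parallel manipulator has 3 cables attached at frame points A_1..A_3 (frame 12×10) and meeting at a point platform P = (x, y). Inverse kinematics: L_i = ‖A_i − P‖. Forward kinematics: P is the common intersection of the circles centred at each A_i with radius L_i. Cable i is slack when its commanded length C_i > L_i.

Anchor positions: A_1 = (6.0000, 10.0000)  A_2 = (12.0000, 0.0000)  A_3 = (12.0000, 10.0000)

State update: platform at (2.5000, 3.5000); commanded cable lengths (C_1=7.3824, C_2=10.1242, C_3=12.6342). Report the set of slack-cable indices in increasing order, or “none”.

i=1: geometric 7.3824 vs commanded 7.3824 ⇒ taut
i=2: geometric 10.1242 vs commanded 10.1242 ⇒ taut
i=3: geometric 11.5109 vs commanded 12.6342 ⇒ slack

3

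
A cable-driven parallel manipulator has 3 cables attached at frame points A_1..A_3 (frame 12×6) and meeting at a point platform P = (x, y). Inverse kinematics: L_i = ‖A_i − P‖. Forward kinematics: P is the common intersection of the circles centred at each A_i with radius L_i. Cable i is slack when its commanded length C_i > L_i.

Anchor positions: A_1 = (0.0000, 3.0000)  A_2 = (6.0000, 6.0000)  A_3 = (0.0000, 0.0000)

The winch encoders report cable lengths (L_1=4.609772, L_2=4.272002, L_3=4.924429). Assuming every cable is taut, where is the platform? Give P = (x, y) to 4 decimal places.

each cable: (A_i−P)·(A_i−P) = L_i²; let k_i = ‖A_i‖²−L_i²
k_1 = 0.0000+9.0000−21.2500 = -12.2500
row 1: -12.0000x − 6.0000y = -66.0000  (k_2=53.7500)
row 2: 0.0000x + 6.0000y = 12.0000  (k_3=-24.2500)
Cramer on rows 1–2 → x = 4.5000, y = 2.0000

(4.5000, 2.0000)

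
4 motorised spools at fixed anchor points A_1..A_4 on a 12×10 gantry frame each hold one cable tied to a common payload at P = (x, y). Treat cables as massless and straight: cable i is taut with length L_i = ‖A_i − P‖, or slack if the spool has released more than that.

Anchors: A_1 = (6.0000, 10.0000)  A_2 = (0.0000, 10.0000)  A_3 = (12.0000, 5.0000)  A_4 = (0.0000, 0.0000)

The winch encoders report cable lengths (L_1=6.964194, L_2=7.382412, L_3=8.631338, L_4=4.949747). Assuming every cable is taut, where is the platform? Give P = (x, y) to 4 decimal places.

circle eqns → linear via eq_j − eq_1; set k_j = A_j·A_j − L_j²
k_1 = 36.0000+100.0000−48.5000 = 87.5000
12.0000·x + 0.0000·y = k_1−k_2 = 42.0000
-12.0000·x + 10.0000·y = k_1−k_3 = -7.0000
12.0000·x + 20.0000·y = k_1−k_4 = 112.0000
solve first two rows → x=3.5000, y=3.5000
check cable 4: ‖A_4−P‖² = 24.5000 ≈ L_4² = 24.5000 ✓

(3.5000, 3.5000)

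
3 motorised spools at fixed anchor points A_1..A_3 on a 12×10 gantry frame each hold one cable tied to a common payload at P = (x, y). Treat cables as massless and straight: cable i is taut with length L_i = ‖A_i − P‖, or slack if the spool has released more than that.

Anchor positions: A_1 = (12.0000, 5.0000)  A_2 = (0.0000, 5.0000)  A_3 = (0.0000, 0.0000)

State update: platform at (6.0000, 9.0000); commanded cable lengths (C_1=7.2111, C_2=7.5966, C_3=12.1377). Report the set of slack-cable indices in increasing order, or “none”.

i=1: geometric 7.2111 vs commanded 7.2111 ⇒ taut
i=2: geometric 7.2111 vs commanded 7.5966 ⇒ slack
i=3: geometric 10.8167 vs commanded 12.1377 ⇒ slack

2, 3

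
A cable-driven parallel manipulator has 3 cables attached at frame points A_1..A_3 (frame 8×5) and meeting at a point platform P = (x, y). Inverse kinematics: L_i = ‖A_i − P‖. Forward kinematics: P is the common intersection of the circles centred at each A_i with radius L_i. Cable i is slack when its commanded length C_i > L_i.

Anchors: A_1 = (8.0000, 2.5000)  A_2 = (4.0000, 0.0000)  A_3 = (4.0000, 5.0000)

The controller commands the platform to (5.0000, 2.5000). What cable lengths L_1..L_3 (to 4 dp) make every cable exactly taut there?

(3.0000, 2.6926, 2.6926)

L_1 = √((8.0000−5.0000)² + (2.5000−2.5000)²) = 3.0000
L_2 = √((4.0000−5.0000)² + (0.0000−2.5000)²) = 2.6926
L_3 = √((4.0000−5.0000)² + (5.0000−2.5000)²) = 2.6926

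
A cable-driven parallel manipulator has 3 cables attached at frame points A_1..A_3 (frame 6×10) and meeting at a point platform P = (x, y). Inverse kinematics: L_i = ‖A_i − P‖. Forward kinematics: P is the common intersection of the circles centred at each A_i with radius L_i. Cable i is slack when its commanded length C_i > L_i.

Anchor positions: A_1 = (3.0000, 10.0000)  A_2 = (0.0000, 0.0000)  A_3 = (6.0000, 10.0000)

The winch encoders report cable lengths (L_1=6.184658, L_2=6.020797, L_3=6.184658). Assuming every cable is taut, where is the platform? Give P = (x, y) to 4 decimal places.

expand ‖A_i−P‖²=L_i² and subtract eq 1 (q_i ≔ ‖A_i‖²−L_i²)
q_1 = 9.0000+100.0000−38.2500 = 70.7500
eq1−eq2 → [6.0000  20.0000]·P = 107.0000
eq1−eq3 → [-6.0000  0.0000]·P = -27.0000
2×2 solve → P = (4.5000, 4.0000)

(4.5000, 4.0000)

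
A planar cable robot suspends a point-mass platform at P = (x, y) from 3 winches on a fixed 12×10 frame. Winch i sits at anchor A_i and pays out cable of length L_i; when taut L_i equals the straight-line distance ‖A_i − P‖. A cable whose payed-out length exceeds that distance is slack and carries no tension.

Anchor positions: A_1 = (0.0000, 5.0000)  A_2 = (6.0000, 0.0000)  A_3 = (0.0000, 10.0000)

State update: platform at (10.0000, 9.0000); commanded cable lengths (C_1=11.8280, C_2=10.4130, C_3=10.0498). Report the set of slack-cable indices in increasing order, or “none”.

1, 2

cable 1: L_1 = ‖A_1−P‖ = 10.7703;  C_1 = 11.8280 → slack
cable 2: L_2 = ‖A_2−P‖ = 9.8489;  C_2 = 10.4130 → slack
cable 3: L_3 = ‖A_3−P‖ = 10.0499;  C_3 = 10.0498 → taut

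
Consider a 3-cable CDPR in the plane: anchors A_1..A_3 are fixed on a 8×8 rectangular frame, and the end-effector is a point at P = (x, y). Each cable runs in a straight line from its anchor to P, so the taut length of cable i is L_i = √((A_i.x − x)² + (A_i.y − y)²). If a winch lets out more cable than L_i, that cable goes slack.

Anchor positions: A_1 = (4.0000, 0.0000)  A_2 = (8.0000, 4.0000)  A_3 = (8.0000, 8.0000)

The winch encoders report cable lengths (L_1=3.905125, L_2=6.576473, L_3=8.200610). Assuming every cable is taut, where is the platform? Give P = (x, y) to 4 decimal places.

each cable: (A_i−P)·(A_i−P) = L_i²; let k_i = ‖A_i‖²−L_i²
k_1 = 16.0000+0.0000−15.2500 = 0.7500
row 1: -8.0000x − 8.0000y = -36.0000  (k_2=36.7500)
row 2: -8.0000x − 16.0000y = -60.0000  (k_3=60.7500)
Cramer on rows 1–2 → x = 1.5000, y = 3.0000

(1.5000, 3.0000)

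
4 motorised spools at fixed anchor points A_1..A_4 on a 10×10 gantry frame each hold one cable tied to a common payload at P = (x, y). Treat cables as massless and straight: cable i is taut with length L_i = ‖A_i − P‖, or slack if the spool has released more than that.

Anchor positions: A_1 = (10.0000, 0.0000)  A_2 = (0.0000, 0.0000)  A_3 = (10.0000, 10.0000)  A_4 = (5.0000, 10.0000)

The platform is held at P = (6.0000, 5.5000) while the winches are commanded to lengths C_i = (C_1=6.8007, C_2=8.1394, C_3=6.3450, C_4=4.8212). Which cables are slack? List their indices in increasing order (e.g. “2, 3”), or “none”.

3, 4

cable 1: L_1 = ‖A_1−P‖ = 6.8007;  C_1 = 6.8007 → taut
cable 2: L_2 = ‖A_2−P‖ = 8.1394;  C_2 = 8.1394 → taut
cable 3: L_3 = ‖A_3−P‖ = 6.0208;  C_3 = 6.3450 → slack
cable 4: L_4 = ‖A_4−P‖ = 4.6098;  C_4 = 4.8212 → slack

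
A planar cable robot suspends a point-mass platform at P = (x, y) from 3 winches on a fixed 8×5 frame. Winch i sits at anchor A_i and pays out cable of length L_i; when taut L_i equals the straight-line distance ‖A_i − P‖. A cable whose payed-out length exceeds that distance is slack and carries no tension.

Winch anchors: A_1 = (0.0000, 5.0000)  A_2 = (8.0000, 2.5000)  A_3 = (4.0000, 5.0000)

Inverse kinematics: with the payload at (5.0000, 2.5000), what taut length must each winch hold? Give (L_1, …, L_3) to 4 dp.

(5.5902, 3.0000, 2.6926)

L_1: Δ = A_1−P = (-5.0000, 2.5000) → ‖Δ‖ = √31.2500 = 5.5902
L_2: Δ = A_2−P = (3.0000, 0.0000) → ‖Δ‖ = √9.0000 = 3.0000
L_3: Δ = A_3−P = (-1.0000, 2.5000) → ‖Δ‖ = √7.2500 = 2.6926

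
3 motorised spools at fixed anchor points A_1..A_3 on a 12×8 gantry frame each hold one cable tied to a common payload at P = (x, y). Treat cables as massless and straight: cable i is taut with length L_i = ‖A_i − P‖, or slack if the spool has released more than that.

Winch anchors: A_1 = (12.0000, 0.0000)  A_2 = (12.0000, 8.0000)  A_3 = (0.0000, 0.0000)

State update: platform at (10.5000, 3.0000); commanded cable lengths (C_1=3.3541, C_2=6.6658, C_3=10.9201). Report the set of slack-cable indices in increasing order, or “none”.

2

cable 1: √((1.5000)²+(-3.0000)²)=3.3541, C_1=3.3541: taut
cable 2: √((1.5000)²+(5.0000)²)=5.2202, C_2=6.6658: slack
cable 3: √((-10.5000)²+(-3.0000)²)=10.9202, C_3=10.9201: taut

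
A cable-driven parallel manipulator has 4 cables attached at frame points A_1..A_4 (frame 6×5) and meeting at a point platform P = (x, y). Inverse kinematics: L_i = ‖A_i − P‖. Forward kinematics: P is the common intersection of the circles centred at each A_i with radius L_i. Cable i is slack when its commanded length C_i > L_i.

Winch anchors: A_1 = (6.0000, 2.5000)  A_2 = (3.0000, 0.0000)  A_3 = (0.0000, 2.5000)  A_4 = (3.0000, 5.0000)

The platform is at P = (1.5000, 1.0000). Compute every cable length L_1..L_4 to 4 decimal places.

(4.7434, 1.8028, 2.1213, 4.2720)

L_1: Δ = A_1−P = (4.5000, 1.5000) → ‖Δ‖ = √22.5000 = 4.7434
L_2: Δ = A_2−P = (1.5000, -1.0000) → ‖Δ‖ = √3.2500 = 1.8028
L_3: Δ = A_3−P = (-1.5000, 1.5000) → ‖Δ‖ = √4.5000 = 2.1213
L_4: Δ = A_4−P = (1.5000, 4.0000) → ‖Δ‖ = √18.2500 = 4.2720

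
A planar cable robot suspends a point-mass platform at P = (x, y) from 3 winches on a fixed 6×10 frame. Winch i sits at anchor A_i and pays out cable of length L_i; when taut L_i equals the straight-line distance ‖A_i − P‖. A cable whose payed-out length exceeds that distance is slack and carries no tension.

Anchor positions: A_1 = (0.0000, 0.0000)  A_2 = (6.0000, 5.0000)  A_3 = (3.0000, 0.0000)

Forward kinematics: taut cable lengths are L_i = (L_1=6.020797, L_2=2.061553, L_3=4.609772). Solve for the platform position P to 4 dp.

(4.0000, 4.5000)

expand ‖A_i−P‖²=L_i² and subtract eq 1 (q_i ≔ ‖A_i‖²−L_i²)
q_1 = 0.0000+0.0000−36.2500 = -36.2500
eq1−eq2 → [-12.0000  -10.0000]·P = -93.0000
eq1−eq3 → [-6.0000  0.0000]·P = -24.0000
2×2 solve → P = (4.0000, 4.5000)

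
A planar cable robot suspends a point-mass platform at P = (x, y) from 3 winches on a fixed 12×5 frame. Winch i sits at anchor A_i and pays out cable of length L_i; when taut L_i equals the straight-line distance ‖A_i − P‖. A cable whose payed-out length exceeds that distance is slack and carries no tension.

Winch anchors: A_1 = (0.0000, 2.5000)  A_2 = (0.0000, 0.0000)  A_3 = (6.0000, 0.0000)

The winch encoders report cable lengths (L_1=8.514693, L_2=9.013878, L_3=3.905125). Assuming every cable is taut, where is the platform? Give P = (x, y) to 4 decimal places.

circle eqns → linear via eq_j − eq_1; set c_j = A_j·A_j − L_j²
c_1 = 0.0000+6.2500−72.5000 = -66.2500
0.0000·x + 5.0000·y = c_1−c_2 = 15.0000
-12.0000·x + 5.0000·y = c_1−c_3 = -87.0000
solve first two rows → x=8.5000, y=3.0000

(8.5000, 3.0000)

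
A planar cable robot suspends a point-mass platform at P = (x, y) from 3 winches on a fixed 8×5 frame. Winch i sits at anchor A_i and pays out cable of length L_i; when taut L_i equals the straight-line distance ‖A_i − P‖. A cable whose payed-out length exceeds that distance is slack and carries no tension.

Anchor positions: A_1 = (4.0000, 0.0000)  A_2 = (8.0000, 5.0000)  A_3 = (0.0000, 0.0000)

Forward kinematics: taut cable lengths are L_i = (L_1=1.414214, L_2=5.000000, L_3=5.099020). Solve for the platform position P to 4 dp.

(5.0000, 1.0000)

each cable: (A_i−P)·(A_i−P) = L_i²; let c_i = ‖A_i‖²−L_i²
c_1 = 16.0000+0.0000−2.0000 = 14.0000
row 1: -8.0000x − 10.0000y = -50.0000  (c_2=64.0000)
row 2: 8.0000x + 0.0000y = 40.0000  (c_3=-26.0000)
Cramer on rows 1–2 → x = 5.0000, y = 1.0000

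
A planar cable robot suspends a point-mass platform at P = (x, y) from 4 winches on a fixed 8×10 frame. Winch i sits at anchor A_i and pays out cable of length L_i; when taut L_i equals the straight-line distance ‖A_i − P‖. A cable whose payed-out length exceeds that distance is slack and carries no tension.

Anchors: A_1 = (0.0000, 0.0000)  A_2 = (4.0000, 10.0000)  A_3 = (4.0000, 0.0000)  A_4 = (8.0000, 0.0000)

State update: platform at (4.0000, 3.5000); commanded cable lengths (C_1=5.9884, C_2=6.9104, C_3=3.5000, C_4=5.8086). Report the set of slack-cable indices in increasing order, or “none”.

1, 2, 4

cable 1: L_1 = ‖A_1−P‖ = 5.3151;  C_1 = 5.9884 → slack
cable 2: L_2 = ‖A_2−P‖ = 6.5000;  C_2 = 6.9104 → slack
cable 3: L_3 = ‖A_3−P‖ = 3.5000;  C_3 = 3.5000 → taut
cable 4: L_4 = ‖A_4−P‖ = 5.3151;  C_4 = 5.8086 → slack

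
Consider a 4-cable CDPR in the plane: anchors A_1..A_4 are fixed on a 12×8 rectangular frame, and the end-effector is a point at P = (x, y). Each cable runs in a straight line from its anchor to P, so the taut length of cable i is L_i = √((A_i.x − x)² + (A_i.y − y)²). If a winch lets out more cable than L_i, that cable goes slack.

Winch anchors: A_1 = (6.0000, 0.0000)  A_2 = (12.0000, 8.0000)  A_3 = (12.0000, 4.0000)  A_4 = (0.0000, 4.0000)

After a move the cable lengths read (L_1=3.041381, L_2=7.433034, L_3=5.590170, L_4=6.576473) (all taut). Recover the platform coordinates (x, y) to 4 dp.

each cable: (A_i−P)·(A_i−P) = L_i²; let k_i = ‖A_i‖²−L_i²
k_1 = 36.0000+0.0000−9.2500 = 26.7500
row 1: -12.0000x − 16.0000y = -126.0000  (k_2=152.7500)
row 2: -12.0000x − 8.0000y = -102.0000  (k_3=128.7500)
row 3: 12.0000x − 8.0000y = 54.0000  (k_4=-27.2500)
Cramer on rows 1–2 → x = 6.5000, y = 3.0000
check cable 4: ‖A_4−P‖² = 43.2500 ≈ L_4² = 43.2500 ✓

(6.5000, 3.0000)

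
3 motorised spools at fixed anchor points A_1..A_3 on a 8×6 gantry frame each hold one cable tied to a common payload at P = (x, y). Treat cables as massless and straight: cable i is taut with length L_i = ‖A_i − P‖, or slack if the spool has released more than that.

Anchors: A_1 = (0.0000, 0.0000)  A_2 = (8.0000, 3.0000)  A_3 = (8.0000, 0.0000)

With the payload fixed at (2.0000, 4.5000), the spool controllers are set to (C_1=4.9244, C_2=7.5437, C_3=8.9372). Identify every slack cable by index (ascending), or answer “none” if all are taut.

2, 3

i=1: geometric 4.9244 vs commanded 4.9244 ⇒ taut
i=2: geometric 6.1847 vs commanded 7.5437 ⇒ slack
i=3: geometric 7.5000 vs commanded 8.9372 ⇒ slack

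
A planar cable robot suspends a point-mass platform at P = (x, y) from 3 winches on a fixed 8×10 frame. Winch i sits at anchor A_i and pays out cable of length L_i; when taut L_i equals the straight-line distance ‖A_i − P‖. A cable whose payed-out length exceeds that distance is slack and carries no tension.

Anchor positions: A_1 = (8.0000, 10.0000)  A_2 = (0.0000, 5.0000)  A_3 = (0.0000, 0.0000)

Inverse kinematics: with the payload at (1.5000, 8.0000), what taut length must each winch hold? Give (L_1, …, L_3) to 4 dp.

(6.8007, 3.3541, 8.1394)

cable 1: Δx=6.5000, Δy=2.0000; L_1 = √(Δx²+Δy²) = 6.8007
cable 2: Δx=-1.5000, Δy=-3.0000; L_2 = √(Δx²+Δy²) = 3.3541
cable 3: Δx=-1.5000, Δy=-8.0000; L_3 = √(Δx²+Δy²) = 8.1394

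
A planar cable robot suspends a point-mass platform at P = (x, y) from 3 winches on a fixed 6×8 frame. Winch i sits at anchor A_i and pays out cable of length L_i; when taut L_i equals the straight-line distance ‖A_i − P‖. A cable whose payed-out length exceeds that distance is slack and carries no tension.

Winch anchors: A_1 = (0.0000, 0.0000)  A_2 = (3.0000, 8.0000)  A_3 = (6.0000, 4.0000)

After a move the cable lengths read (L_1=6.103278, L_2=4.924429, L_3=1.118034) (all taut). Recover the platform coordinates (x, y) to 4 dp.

(5.0000, 3.5000)

each cable: (A_i−P)·(A_i−P) = L_i²; let q_i = ‖A_i‖²−L_i²
q_1 = 0.0000+0.0000−37.2500 = -37.2500
row 1: -6.0000x − 16.0000y = -86.0000  (q_2=48.7500)
row 2: -12.0000x − 8.0000y = -88.0000  (q_3=50.7500)
Cramer on rows 1–2 → x = 5.0000, y = 3.5000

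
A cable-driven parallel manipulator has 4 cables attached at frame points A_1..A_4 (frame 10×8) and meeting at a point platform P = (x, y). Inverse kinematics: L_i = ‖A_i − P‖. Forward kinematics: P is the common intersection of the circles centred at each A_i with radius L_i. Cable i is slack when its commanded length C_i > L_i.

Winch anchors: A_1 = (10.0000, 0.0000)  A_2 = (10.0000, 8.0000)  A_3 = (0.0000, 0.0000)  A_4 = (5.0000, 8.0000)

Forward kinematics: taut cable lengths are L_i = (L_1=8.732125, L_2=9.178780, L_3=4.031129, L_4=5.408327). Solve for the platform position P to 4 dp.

each cable: (A_i−P)·(A_i−P) = L_i²; let q_i = ‖A_i‖²−L_i²
q_1 = 100.0000+0.0000−76.2500 = 23.7500
row 1: 0.0000x − 16.0000y = -56.0000  (q_2=79.7500)
row 2: 20.0000x + 0.0000y = 40.0000  (q_3=-16.2500)
row 3: 10.0000x − 16.0000y = -36.0000  (q_4=59.7500)
Cramer on rows 1–2 → x = 2.0000, y = 3.5000
check cable 4: ‖A_4−P‖² = 29.2500 ≈ L_4² = 29.2500 ✓

(2.0000, 3.5000)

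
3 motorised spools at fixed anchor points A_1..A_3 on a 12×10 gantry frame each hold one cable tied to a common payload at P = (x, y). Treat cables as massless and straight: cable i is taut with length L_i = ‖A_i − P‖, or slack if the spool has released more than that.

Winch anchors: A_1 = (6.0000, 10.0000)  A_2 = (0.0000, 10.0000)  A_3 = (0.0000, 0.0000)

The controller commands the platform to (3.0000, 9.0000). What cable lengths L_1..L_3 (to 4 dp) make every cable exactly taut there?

cable 1: Δx=3.0000, Δy=1.0000; L_1 = √(Δx²+Δy²) = 3.1623
cable 2: Δx=-3.0000, Δy=1.0000; L_2 = √(Δx²+Δy²) = 3.1623
cable 3: Δx=-3.0000, Δy=-9.0000; L_3 = √(Δx²+Δy²) = 9.4868

(3.1623, 3.1623, 9.4868)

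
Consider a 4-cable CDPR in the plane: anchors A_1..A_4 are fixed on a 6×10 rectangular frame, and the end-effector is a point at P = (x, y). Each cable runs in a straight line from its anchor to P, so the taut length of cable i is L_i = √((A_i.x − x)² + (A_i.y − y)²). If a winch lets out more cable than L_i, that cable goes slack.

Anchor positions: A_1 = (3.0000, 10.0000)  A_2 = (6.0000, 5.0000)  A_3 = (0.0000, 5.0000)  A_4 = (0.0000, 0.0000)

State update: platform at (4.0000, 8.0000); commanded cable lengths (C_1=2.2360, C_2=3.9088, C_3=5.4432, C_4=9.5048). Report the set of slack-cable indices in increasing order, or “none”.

cable 1: L_1 = ‖A_1−P‖ = 2.2361;  C_1 = 2.2360 → taut
cable 2: L_2 = ‖A_2−P‖ = 3.6056;  C_2 = 3.9088 → slack
cable 3: L_3 = ‖A_3−P‖ = 5.0000;  C_3 = 5.4432 → slack
cable 4: L_4 = ‖A_4−P‖ = 8.9443;  C_4 = 9.5048 → slack

2, 3, 4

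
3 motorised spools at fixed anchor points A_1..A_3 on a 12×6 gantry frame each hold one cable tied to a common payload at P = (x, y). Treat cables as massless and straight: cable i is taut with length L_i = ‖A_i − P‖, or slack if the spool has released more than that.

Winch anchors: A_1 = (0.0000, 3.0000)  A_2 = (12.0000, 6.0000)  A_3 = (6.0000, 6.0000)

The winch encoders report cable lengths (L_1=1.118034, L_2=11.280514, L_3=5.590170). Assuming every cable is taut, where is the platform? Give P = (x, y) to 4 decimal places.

(1.0000, 3.5000)

each cable: (A_i−P)·(A_i−P) = L_i²; let q_i = ‖A_i‖²−L_i²
q_1 = 0.0000+9.0000−1.2500 = 7.7500
row 1: -24.0000x − 6.0000y = -45.0000  (q_2=52.7500)
row 2: -12.0000x − 6.0000y = -33.0000  (q_3=40.7500)
Cramer on rows 1–2 → x = 1.0000, y = 3.5000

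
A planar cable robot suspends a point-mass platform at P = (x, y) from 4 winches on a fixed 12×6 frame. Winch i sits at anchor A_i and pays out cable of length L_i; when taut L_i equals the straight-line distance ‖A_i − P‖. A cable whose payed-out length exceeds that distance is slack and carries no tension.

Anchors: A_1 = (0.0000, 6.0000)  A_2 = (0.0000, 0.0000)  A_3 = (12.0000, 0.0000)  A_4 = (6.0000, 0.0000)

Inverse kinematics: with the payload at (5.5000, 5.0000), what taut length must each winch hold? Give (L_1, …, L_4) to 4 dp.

(5.5902, 7.4330, 8.2006, 5.0249)

L_1 = √((0.0000−5.5000)² + (6.0000−5.0000)²) = 5.5902
L_2 = √((0.0000−5.5000)² + (0.0000−5.0000)²) = 7.4330
L_3 = √((12.0000−5.5000)² + (0.0000−5.0000)²) = 8.2006
L_4 = √((6.0000−5.5000)² + (0.0000−5.0000)²) = 5.0249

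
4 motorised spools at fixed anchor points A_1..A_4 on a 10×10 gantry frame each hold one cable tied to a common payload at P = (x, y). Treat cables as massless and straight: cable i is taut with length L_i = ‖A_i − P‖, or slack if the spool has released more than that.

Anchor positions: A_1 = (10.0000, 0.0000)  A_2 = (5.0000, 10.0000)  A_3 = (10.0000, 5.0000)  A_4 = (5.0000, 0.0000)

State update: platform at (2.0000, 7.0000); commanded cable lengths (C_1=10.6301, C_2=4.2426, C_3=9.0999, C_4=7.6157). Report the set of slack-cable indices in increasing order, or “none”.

3

cable 1: L_1 = ‖A_1−P‖ = 10.6301;  C_1 = 10.6301 → taut
cable 2: L_2 = ‖A_2−P‖ = 4.2426;  C_2 = 4.2426 → taut
cable 3: L_3 = ‖A_3−P‖ = 8.2462;  C_3 = 9.0999 → slack
cable 4: L_4 = ‖A_4−P‖ = 7.6158;  C_4 = 7.6157 → taut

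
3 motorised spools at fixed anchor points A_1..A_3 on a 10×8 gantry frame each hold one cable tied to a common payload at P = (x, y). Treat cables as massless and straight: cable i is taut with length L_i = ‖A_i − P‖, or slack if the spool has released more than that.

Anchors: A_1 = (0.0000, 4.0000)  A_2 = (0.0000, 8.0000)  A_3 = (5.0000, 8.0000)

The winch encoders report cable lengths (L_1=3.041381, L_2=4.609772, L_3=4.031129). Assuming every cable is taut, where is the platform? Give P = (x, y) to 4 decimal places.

(3.0000, 4.5000)

circle eqns → linear via eq_j − eq_1; set c_j = A_j·A_j − L_j²
c_1 = 0.0000+16.0000−9.2500 = 6.7500
0.0000·x − 8.0000·y = c_1−c_2 = -36.0000
-10.0000·x − 8.0000·y = c_1−c_3 = -66.0000
solve first two rows → x=3.0000, y=4.5000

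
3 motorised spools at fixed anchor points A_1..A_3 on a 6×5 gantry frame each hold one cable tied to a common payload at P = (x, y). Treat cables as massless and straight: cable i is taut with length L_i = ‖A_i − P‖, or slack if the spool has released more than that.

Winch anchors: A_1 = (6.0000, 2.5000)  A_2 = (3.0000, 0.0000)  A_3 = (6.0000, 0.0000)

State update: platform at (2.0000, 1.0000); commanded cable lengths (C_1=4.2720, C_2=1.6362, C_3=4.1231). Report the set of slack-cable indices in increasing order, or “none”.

i=1: geometric 4.2720 vs commanded 4.2720 ⇒ taut
i=2: geometric 1.4142 vs commanded 1.6362 ⇒ slack
i=3: geometric 4.1231 vs commanded 4.1231 ⇒ taut

2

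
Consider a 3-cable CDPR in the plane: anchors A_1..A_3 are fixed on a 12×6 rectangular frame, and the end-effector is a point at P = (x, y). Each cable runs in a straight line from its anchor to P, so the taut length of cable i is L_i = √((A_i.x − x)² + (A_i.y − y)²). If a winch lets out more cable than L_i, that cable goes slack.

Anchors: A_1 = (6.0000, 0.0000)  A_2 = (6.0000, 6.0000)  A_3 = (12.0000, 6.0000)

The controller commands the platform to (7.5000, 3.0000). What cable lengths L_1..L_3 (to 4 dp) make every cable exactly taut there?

L_1 = √((6.0000−7.5000)² + (0.0000−3.0000)²) = 3.3541
L_2 = √((6.0000−7.5000)² + (6.0000−3.0000)²) = 3.3541
L_3 = √((12.0000−7.5000)² + (6.0000−3.0000)²) = 5.4083

(3.3541, 3.3541, 5.4083)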